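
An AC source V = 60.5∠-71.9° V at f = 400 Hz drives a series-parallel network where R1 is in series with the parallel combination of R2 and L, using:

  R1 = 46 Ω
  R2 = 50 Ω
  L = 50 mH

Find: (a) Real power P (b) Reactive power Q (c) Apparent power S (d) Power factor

Step 1 — Angular frequency: ω = 2π·f = 2π·400 = 2513 rad/s.
Step 2 — Component impedances:
  R1: Z = R = 46 Ω
  R2: Z = R = 50 Ω
  L: Z = jωL = j·2513·0.05 = 0 + j125.7 Ω
Step 3 — Parallel branch: R2 || L = 1/(1/R2 + 1/L) = 43.17 + j17.18 Ω.
Step 4 — Series with R1: Z_total = R1 + (R2 || L) = 89.17 + j17.18 Ω = 90.81∠10.9° Ω.
Step 5 — Source phasor: V = 60.5∠-71.9° V = 18.8 - j57.51 V.
Step 6 — Current: I = V / Z = 0.08347 - j0.661 A = 0.6663∠-82.8° A.
Step 7 — Complex power: S = V·I* = 39.58 + j7.624 VA.
Step 8 — Real power: P = Re(S) = 39.58 W.
Step 9 — Reactive power: Q = Im(S) = 7.624 VAR.
Step 10 — Apparent power: |S| = 40.31 VA.
Step 11 — Power factor: PF = P/|S| = 0.9819 (lagging).

(a) P = 39.58 W  (b) Q = 7.624 VAR  (c) S = 40.31 VA  (d) PF = 0.9819 (lagging)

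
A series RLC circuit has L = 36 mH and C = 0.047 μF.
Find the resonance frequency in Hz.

Step 1 — Resonance condition Im(Z)=0 gives ω₀ = 1/√(LC).
Step 2 — ω₀ = 1/√(0.036·4.7e-08) = 2.431e+04 rad/s.
Step 3 — f₀ = ω₀/(2π) = 3869 Hz.

f₀ = 3869 Hz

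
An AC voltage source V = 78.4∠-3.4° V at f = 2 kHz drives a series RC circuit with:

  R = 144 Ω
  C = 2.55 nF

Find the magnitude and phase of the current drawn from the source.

Step 1 — Angular frequency: ω = 2π·f = 2π·2000 = 1.257e+04 rad/s.
Step 2 — Component impedances:
  R: Z = R = 144 Ω
  C: Z = 1/(jωC) = -j/(ω·C) = 0 - j3.121e+04 Ω
Step 3 — Series combination: Z_total = R + C = 144 - j3.121e+04 Ω = 3.121e+04∠-89.7° Ω.
Step 4 — Source phasor: V = 78.4∠-3.4° V = 78.26 - j4.65 V.
Step 5 — Ohm's law: I = V / Z_total = (78.26 - j4.65) / (144 - j3.121e+04) = 0.0001606 + j0.002507 A.
Step 6 — Convert to polar: |I| = 0.002512 A, ∠I = 86.3°.

I = 0.002512∠86.3° A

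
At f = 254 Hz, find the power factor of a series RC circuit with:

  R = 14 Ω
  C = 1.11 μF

Step 1 — Angular frequency: ω = 2π·f = 2π·254 = 1596 rad/s.
Step 2 — Component impedances:
  R: Z = R = 14 Ω
  C: Z = 1/(jωC) = -j/(ω·C) = 0 - j564.5 Ω
Step 3 — Series combination: Z_total = R + C = 14 - j564.5 Ω = 564.7∠-88.6° Ω.
Step 4 — Power factor: PF = cos(φ) = Re(Z)/|Z| = 14/564.7 = 0.02479.
Step 5 — Type: Im(Z) = -564.5 ⇒ leading (phase φ = -88.6°).

PF = 0.02479 (leading, φ = -88.6°)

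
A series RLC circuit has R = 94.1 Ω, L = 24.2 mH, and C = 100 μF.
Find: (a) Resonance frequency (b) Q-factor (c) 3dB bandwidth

Step 1 — Resonance: ω₀ = 1/√(LC) = 1/√(0.0242·0.0001) = 642.8 rad/s.
Step 2 — f₀ = ω₀/(2π) = 102.3 Hz.
Step 3 — Series Q: Q = ω₀L/R = 642.8·0.0242/94.1 = 0.1653.
Step 4 — Bandwidth: Δω = ω₀/Q = 3888 rad/s; BW = Δω/(2π) = 618.9 Hz.

(a) f₀ = 102.3 Hz  (b) Q = 0.1653  (c) BW = 618.9 Hz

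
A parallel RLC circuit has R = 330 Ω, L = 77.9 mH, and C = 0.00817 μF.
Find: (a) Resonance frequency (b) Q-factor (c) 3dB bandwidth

Step 1 — Resonance: ω₀ = 1/√(LC) = 1/√(0.0779·8.17e-09) = 3.964e+04 rad/s.
Step 2 — f₀ = ω₀/(2π) = 6309 Hz.
Step 3 — Parallel Q: Q = R/(ω₀L) = 330/(3.964e+04·0.0779) = 0.1069.
Step 4 — Bandwidth: Δω = ω₀/Q = 3.709e+05 rad/s; BW = Δω/(2π) = 5.903e+04 Hz.

(a) f₀ = 6309 Hz  (b) Q = 0.1069  (c) BW = 5.903e+04 Hz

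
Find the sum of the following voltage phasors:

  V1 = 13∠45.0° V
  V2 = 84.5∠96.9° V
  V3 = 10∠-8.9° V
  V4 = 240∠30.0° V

Step 1 — Convert each phasor to rectangular form:
  V1 = 13·(cos(45.0°) + j·sin(45.0°)) = 9.192 + j9.192 V
  V2 = 84.5·(cos(96.9°) + j·sin(96.9°)) = -10.15 + j83.89 V
  V3 = 10·(cos(-8.9°) + j·sin(-8.9°)) = 9.88 - j1.547 V
  V4 = 240·(cos(30.0°) + j·sin(30.0°)) = 207.8 + j120 V
Step 2 — Sum components: V_total = 216.8 + j211.5 V.
Step 3 — Convert to polar: |V_total| = 302.9 V, ∠V_total = 44.3°.

V_total = 302.9∠44.3° V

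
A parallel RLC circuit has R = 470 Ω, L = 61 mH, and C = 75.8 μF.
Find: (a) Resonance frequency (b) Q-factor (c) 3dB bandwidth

Step 1 — Resonance: ω₀ = 1/√(LC) = 1/√(0.061·7.58e-05) = 465.1 rad/s.
Step 2 — f₀ = ω₀/(2π) = 74.02 Hz.
Step 3 — Parallel Q: Q = R/(ω₀L) = 470/(465.1·0.061) = 16.57.
Step 4 — Bandwidth: Δω = ω₀/Q = 28.07 rad/s; BW = Δω/(2π) = 4.467 Hz.

(a) f₀ = 74.02 Hz  (b) Q = 16.57  (c) BW = 4.467 Hz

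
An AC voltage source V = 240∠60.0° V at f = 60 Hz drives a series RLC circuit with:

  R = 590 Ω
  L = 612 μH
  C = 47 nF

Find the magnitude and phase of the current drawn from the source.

Step 1 — Angular frequency: ω = 2π·f = 2π·60 = 377 rad/s.
Step 2 — Component impedances:
  R: Z = R = 590 Ω
  L: Z = jωL = j·377·0.000612 = 0 + j0.2307 Ω
  C: Z = 1/(jωC) = -j/(ω·C) = 0 - j5.644e+04 Ω
Step 3 — Series combination: Z_total = R + L + C = 590 - j5.644e+04 Ω = 5.644e+04∠-89.4° Ω.
Step 4 — Source phasor: V = 240∠60.0° V = 120 + j207.8 V.
Step 5 — Ohm's law: I = V / Z_total = (120 + j207.8) / (590 - j5.644e+04) = -0.00366 + j0.002165 A.
Step 6 — Convert to polar: |I| = 0.004252 A, ∠I = 149.4°.

I = 0.004252∠149.4° A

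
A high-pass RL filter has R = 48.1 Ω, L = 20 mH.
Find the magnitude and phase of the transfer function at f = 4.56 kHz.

Step 1 — Angular frequency: ω = 2π·4560 = 2.865e+04 rad/s.
Step 2 — Transfer function: H(jω) = jωL/(R + jωL).
Step 3 — Numerator jωL = j·573; denominator R + jωL = 48.1 + j573.
Step 4 — H = 0.993 + j0.08335.
Step 5 — Magnitude: |H| = 0.9965 (-0.0 dB); phase: φ = 4.8°.

|H| = 0.9965 (-0.0 dB), φ = 4.8°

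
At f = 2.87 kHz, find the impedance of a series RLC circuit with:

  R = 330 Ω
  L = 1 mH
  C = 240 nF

Step 1 — Angular frequency: ω = 2π·f = 2π·2870 = 1.803e+04 rad/s.
Step 2 — Component impedances:
  R: Z = R = 330 Ω
  L: Z = jωL = j·1.803e+04·0.001 = 0 + j18.03 Ω
  C: Z = 1/(jωC) = -j/(ω·C) = 0 - j231.1 Ω
Step 3 — Series combination: Z_total = R + L + C = 330 - j213 Ω = 392.8∠-32.8° Ω.

Z = 330 - j213 Ω = 392.8∠-32.8° Ω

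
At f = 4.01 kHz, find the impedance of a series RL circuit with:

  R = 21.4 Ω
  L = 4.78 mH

Step 1 — Angular frequency: ω = 2π·f = 2π·4010 = 2.52e+04 rad/s.
Step 2 — Component impedances:
  R: Z = R = 21.4 Ω
  L: Z = jωL = j·2.52e+04·0.00478 = 0 + j120.4 Ω
Step 3 — Series combination: Z_total = R + L = 21.4 + j120.4 Ω = 122.3∠79.9° Ω.

Z = 21.4 + j120.4 Ω = 122.3∠79.9° Ω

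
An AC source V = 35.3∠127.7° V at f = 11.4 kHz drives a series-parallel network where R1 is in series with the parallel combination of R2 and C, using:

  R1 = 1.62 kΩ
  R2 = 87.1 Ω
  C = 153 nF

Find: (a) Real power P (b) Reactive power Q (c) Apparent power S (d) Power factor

Step 1 — Angular frequency: ω = 2π·f = 2π·1.14e+04 = 7.163e+04 rad/s.
Step 2 — Component impedances:
  R1: Z = R = 1620 Ω
  R2: Z = R = 87.1 Ω
  C: Z = 1/(jωC) = -j/(ω·C) = 0 - j91.25 Ω
Step 3 — Parallel branch: R2 || C = 1/(1/R2 + 1/C) = 45.57 - j43.5 Ω.
Step 4 — Series with R1: Z_total = R1 + (R2 || C) = 1666 - j43.5 Ω = 1666∠-1.5° Ω.
Step 5 — Source phasor: V = 35.3∠127.7° V = -21.59 + j27.93 V.
Step 6 — Current: I = V / Z = -0.01339 + j0.01642 A = 0.02119∠129.2° A.
Step 7 — Complex power: S = V·I* = 0.7476 - j0.01953 VA.
Step 8 — Real power: P = Re(S) = 0.7476 W.
Step 9 — Reactive power: Q = Im(S) = -0.01953 VAR.
Step 10 — Apparent power: |S| = 0.7479 VA.
Step 11 — Power factor: PF = P/|S| = 0.9997 (leading).

(a) P = 0.7476 W  (b) Q = -0.01953 VAR  (c) S = 0.7479 VA  (d) PF = 0.9997 (leading)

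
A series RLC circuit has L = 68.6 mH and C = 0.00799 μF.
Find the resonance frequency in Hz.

Step 1 — Resonance condition Im(Z)=0 gives ω₀ = 1/√(LC).
Step 2 — ω₀ = 1/√(0.0686·7.99e-09) = 4.271e+04 rad/s.
Step 3 — f₀ = ω₀/(2π) = 6798 Hz.

f₀ = 6798 Hz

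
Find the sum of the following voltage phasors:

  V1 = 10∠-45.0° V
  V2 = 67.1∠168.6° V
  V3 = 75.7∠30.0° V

Step 1 — Convert each phasor to rectangular form:
  V1 = 10·(cos(-45.0°) + j·sin(-45.0°)) = 7.071 - j7.071 V
  V2 = 67.1·(cos(168.6°) + j·sin(168.6°)) = -65.78 + j13.26 V
  V3 = 75.7·(cos(30.0°) + j·sin(30.0°)) = 65.56 + j37.85 V
Step 2 — Sum components: V_total = 6.853 + j44.04 V.
Step 3 — Convert to polar: |V_total| = 44.57 V, ∠V_total = 81.2°.

V_total = 44.57∠81.2° V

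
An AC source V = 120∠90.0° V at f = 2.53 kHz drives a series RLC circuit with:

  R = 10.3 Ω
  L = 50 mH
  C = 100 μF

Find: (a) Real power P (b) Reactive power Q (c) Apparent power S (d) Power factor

Step 1 — Angular frequency: ω = 2π·f = 2π·2530 = 1.59e+04 rad/s.
Step 2 — Component impedances:
  R: Z = R = 10.3 Ω
  L: Z = jωL = j·1.59e+04·0.05 = 0 + j794.8 Ω
  C: Z = 1/(jωC) = -j/(ω·C) = 0 - j0.6291 Ω
Step 3 — Series combination: Z_total = R + L + C = 10.3 + j794.2 Ω = 794.3∠89.3° Ω.
Step 4 — Source phasor: V = 120∠90.0° V = 0 + j120 V.
Step 5 — Current: I = V / Z = 0.1511 + j0.001959 A = 0.1511∠0.7° A.
Step 6 — Complex power: S = V·I* = 0.2351 + j18.13 VA.
Step 7 — Real power: P = Re(S) = 0.2351 W.
Step 8 — Reactive power: Q = Im(S) = 18.13 VAR.
Step 9 — Apparent power: |S| = 18.13 VA.
Step 10 — Power factor: PF = P/|S| = 0.01297 (lagging).

(a) P = 0.2351 W  (b) Q = 18.13 VAR  (c) S = 18.13 VA  (d) PF = 0.01297 (lagging)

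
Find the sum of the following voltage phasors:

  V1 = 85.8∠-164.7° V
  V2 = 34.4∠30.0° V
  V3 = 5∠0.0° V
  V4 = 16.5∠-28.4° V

Step 1 — Convert each phasor to rectangular form:
  V1 = 85.8·(cos(-164.7°) + j·sin(-164.7°)) = -82.76 - j22.64 V
  V2 = 34.4·(cos(30.0°) + j·sin(30.0°)) = 29.79 + j17.2 V
  V3 = 5·(cos(0.0°) + j·sin(0.0°)) = 5 V
  V4 = 16.5·(cos(-28.4°) + j·sin(-28.4°)) = 14.51 - j7.848 V
Step 2 — Sum components: V_total = -33.45 - j13.29 V.
Step 3 — Convert to polar: |V_total| = 36 V, ∠V_total = -158.3°.

V_total = 36∠-158.3° V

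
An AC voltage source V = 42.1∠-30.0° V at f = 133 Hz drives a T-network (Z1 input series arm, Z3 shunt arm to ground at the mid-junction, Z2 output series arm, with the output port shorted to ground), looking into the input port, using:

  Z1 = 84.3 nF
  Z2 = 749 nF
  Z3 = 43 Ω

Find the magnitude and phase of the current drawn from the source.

Step 1 — Angular frequency: ω = 2π·f = 2π·133 = 835.7 rad/s.
Step 2 — Component impedances:
  Z1: Z = 1/(jωC) = -j/(ω·C) = 0 - j1.42e+04 Ω
  Z2: Z = 1/(jωC) = -j/(ω·C) = 0 - j1598 Ω
  Z3: Z = R = 43 Ω
Step 3 — With the output port shorted to ground, the output series arm Z2 runs from the junction to ground; the shunt arm Z3 also runs from the junction to ground. They appear in parallel: Z3 || Z2 = 42.97 - j1.156 Ω.
Step 4 — Series with input arm Z1: Z_in = Z1 + (Z3 || Z2) = 42.97 - j1.42e+04 Ω = 1.42e+04∠-89.8° Ω.
Step 5 — Source phasor: V = 42.1∠-30.0° V = 36.46 - j21.05 V.
Step 6 — Ohm's law: I = V / Z_total = (36.46 - j21.05) / (42.97 - j1.42e+04) = 0.001491 + j0.002564 A.
Step 7 — Convert to polar: |I| = 0.002966 A, ∠I = 59.8°.

I = 0.002966∠59.8° A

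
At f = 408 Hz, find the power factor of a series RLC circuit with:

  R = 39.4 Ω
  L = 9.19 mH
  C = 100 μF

Step 1 — Angular frequency: ω = 2π·f = 2π·408 = 2564 rad/s.
Step 2 — Component impedances:
  R: Z = R = 39.4 Ω
  L: Z = jωL = j·2564·0.00919 = 0 + j23.56 Ω
  C: Z = 1/(jωC) = -j/(ω·C) = 0 - j3.901 Ω
Step 3 — Series combination: Z_total = R + L + C = 39.4 + j19.66 Ω = 44.03∠26.5° Ω.
Step 4 — Power factor: PF = cos(φ) = Re(Z)/|Z| = 39.4/44.03 = 0.8948.
Step 5 — Type: Im(Z) = 19.66 ⇒ lagging (phase φ = 26.5°).

PF = 0.8948 (lagging, φ = 26.5°)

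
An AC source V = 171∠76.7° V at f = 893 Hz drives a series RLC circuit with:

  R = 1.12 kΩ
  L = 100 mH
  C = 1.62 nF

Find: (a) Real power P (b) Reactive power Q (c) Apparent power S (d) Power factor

Step 1 — Angular frequency: ω = 2π·f = 2π·893 = 5611 rad/s.
Step 2 — Component impedances:
  R: Z = R = 1120 Ω
  L: Z = jωL = j·5611·0.1 = 0 + j561.1 Ω
  C: Z = 1/(jωC) = -j/(ω·C) = 0 - j1.1e+05 Ω
Step 3 — Series combination: Z_total = R + L + C = 1120 - j1.095e+05 Ω = 1.095e+05∠-89.4° Ω.
Step 4 — Source phasor: V = 171∠76.7° V = 39.34 + j166.4 V.
Step 5 — Current: I = V / Z = -0.001517 + j0.0003749 A = 0.001562∠166.1° A.
Step 6 — Complex power: S = V·I* = 0.002733 - j0.2671 VA.
Step 7 — Real power: P = Re(S) = 0.002733 W.
Step 8 — Reactive power: Q = Im(S) = -0.2671 VAR.
Step 9 — Apparent power: |S| = 0.2671 VA.
Step 10 — Power factor: PF = P/|S| = 0.01023 (leading).

(a) P = 0.002733 W  (b) Q = -0.2671 VAR  (c) S = 0.2671 VA  (d) PF = 0.01023 (leading)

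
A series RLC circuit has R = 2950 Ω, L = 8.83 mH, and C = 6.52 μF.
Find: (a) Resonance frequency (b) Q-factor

Step 1 — Resonance condition Im(Z)=0 gives ω₀ = 1/√(LC).
Step 2 — ω₀ = 1/√(0.00883·6.52e-06) = 4168 rad/s.
Step 3 — f₀ = ω₀/(2π) = 663.3 Hz.
Step 4 — Series Q: Q = ω₀L/R = 4168·0.00883/2950 = 0.01247.

(a) f₀ = 663.3 Hz  (b) Q = 0.01247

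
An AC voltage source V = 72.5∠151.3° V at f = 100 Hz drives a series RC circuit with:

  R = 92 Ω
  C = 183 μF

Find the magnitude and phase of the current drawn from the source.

Step 1 — Angular frequency: ω = 2π·f = 2π·100 = 628.3 rad/s.
Step 2 — Component impedances:
  R: Z = R = 92 Ω
  C: Z = 1/(jωC) = -j/(ω·C) = 0 - j8.697 Ω
Step 3 — Series combination: Z_total = R + C = 92 - j8.697 Ω = 92.41∠-5.4° Ω.
Step 4 — Source phasor: V = 72.5∠151.3° V = -63.59 + j34.82 V.
Step 5 — Ohm's law: I = V / Z_total = (-63.59 + j34.82) / (92 - j8.697) = -0.7206 + j0.3103 A.
Step 6 — Convert to polar: |I| = 0.7845 A, ∠I = 156.7°.

I = 0.7845∠156.7° A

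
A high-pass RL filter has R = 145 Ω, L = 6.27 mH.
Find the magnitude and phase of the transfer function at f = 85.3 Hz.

Step 1 — Angular frequency: ω = 2π·85.3 = 536 rad/s.
Step 2 — Transfer function: H(jω) = jωL/(R + jωL).
Step 3 — Numerator jωL = j·3.36; denominator R + jωL = 145 + j3.36.
Step 4 — H = 0.0005368 + j0.02316.
Step 5 — Magnitude: |H| = 0.02317 (-32.7 dB); phase: φ = 88.7°.

|H| = 0.02317 (-32.7 dB), φ = 88.7°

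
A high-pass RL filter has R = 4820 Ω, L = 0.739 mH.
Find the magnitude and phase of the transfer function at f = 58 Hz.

Step 1 — Angular frequency: ω = 2π·58 = 364.4 rad/s.
Step 2 — Transfer function: H(jω) = jωL/(R + jωL).
Step 3 — Numerator jωL = j·0.2693; denominator R + jωL = 4820 + j0.2693.
Step 4 — H = 3.122e-09 + j5.587e-05.
Step 5 — Magnitude: |H| = 5.587e-05 (-85.1 dB); phase: φ = 90.0°.

|H| = 5.587e-05 (-85.1 dB), φ = 90.0°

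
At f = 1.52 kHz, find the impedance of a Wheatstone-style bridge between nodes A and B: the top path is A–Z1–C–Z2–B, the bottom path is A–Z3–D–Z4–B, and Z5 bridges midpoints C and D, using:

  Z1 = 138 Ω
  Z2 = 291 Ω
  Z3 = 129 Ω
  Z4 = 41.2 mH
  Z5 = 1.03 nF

Step 1 — Angular frequency: ω = 2π·f = 2π·1520 = 9550 rad/s.
Step 2 — Component impedances:
  Z1: Z = R = 138 Ω
  Z2: Z = R = 291 Ω
  Z3: Z = R = 129 Ω
  Z4: Z = jωL = j·9550·0.0412 = 0 + j393.5 Ω
  Z5: Z = 1/(jωC) = -j/(ω·C) = 0 - j1.017e+05 Ω
Step 3 — Bridge requires nodal analysis (the Z5 bridge couples midpoints C and D, so the two paths cannot be reduced to a simple series/parallel combination). Setting node B to ground and injecting 1 A at node A, the 3-node admittance system at A, C, D solves to V_A = Z_AB = 208.7 + j155.4 Ω = 260.2∠36.7° Ω.

Z = 208.7 + j155.4 Ω = 260.2∠36.7° Ω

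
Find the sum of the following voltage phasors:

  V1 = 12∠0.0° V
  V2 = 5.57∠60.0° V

Step 1 — Convert each phasor to rectangular form:
  V1 = 12·(cos(0.0°) + j·sin(0.0°)) = 12 V
  V2 = 5.57·(cos(60.0°) + j·sin(60.0°)) = 2.785 + j4.824 V
Step 2 — Sum components: V_total = 14.79 + j4.824 V.
Step 3 — Convert to polar: |V_total| = 15.55 V, ∠V_total = 18.1°.

V_total = 15.55∠18.1° V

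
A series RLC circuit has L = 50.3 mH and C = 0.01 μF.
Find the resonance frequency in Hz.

Step 1 — Resonance condition Im(Z)=0 gives ω₀ = 1/√(LC).
Step 2 — ω₀ = 1/√(0.0503·1e-08) = 4.459e+04 rad/s.
Step 3 — f₀ = ω₀/(2π) = 7096 Hz.

f₀ = 7096 Hz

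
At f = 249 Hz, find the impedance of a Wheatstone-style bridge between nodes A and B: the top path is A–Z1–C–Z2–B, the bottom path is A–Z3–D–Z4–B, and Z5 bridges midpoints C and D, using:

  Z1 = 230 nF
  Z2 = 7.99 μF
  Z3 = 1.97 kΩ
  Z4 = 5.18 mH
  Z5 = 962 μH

Step 1 — Angular frequency: ω = 2π·f = 2π·249 = 1565 rad/s.
Step 2 — Component impedances:
  Z1: Z = 1/(jωC) = -j/(ω·C) = 0 - j2779 Ω
  Z2: Z = 1/(jωC) = -j/(ω·C) = 0 - j80 Ω
  Z3: Z = R = 1970 Ω
  Z4: Z = jωL = j·1565·0.00518 = 0 + j8.104 Ω
  Z5: Z = jωL = j·1565·0.000962 = 0 + j1.505 Ω
Step 3 — Bridge requires nodal analysis (the Z5 bridge couples midpoints C and D, so the two paths cannot be reduced to a simple series/parallel combination). Setting node B to ground and injecting 1 A at node A, the 3-node admittance system at A, C, D solves to V_A = Z_AB = 1310 - j920.5 Ω = 1601∠-35.1° Ω.

Z = 1310 - j920.5 Ω = 1601∠-35.1° Ω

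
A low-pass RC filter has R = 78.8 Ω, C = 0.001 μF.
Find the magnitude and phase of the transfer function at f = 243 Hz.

Step 1 — Angular frequency: ω = 2π·243 = 1527 rad/s.
Step 2 — Transfer function: H(jω) = 1/(1 + jωRC).
Step 3 — Denominator: 1 + jωRC = 1 + j·1527·78.8·1e-09 = 1 + j0.0001203.
Step 4 — H = 1 - j0.0001203.
Step 5 — Magnitude: |H| = 1 (-0.0 dB); phase: φ = -0.0°.

|H| = 1 (-0.0 dB), φ = -0.0°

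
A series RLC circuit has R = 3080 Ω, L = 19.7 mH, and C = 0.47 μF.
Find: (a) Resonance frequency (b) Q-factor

Step 1 — Resonance condition Im(Z)=0 gives ω₀ = 1/√(LC).
Step 2 — ω₀ = 1/√(0.0197·4.7e-07) = 1.039e+04 rad/s.
Step 3 — f₀ = ω₀/(2π) = 1654 Hz.
Step 4 — Series Q: Q = ω₀L/R = 1.039e+04·0.0197/3080 = 0.06647.

(a) f₀ = 1654 Hz  (b) Q = 0.06647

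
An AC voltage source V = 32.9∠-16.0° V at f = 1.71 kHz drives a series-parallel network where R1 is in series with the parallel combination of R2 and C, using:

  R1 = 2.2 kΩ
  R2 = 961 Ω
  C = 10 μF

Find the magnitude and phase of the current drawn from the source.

Step 1 — Angular frequency: ω = 2π·f = 2π·1710 = 1.074e+04 rad/s.
Step 2 — Component impedances:
  R1: Z = R = 2200 Ω
  R2: Z = R = 961 Ω
  C: Z = 1/(jωC) = -j/(ω·C) = 0 - j9.307 Ω
Step 3 — Parallel branch: R2 || C = 1/(1/R2 + 1/C) = 0.09013 - j9.306 Ω.
Step 4 — Series with R1: Z_total = R1 + (R2 || C) = 2200 - j9.306 Ω = 2200∠-0.2° Ω.
Step 5 — Source phasor: V = 32.9∠-16.0° V = 31.63 - j9.068 V.
Step 6 — Ohm's law: I = V / Z_total = (31.63 - j9.068) / (2200 - j9.306) = 0.01439 - j0.004061 A.
Step 7 — Convert to polar: |I| = 0.01495 A, ∠I = -15.8°.

I = 0.01495∠-15.8° A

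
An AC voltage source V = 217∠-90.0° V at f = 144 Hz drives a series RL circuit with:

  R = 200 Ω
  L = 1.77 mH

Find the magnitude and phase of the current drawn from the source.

Step 1 — Angular frequency: ω = 2π·f = 2π·144 = 904.8 rad/s.
Step 2 — Component impedances:
  R: Z = R = 200 Ω
  L: Z = jωL = j·904.8·0.00177 = 0 + j1.601 Ω
Step 3 — Series combination: Z_total = R + L = 200 + j1.601 Ω = 200∠0.5° Ω.
Step 4 — Source phasor: V = 217∠-90.0° V = 0 - j217 V.
Step 5 — Ohm's law: I = V / Z_total = (0 - j217) / (200 + j1.601) = -0.008687 - j1.085 A.
Step 6 — Convert to polar: |I| = 1.085 A, ∠I = -90.5°.

I = 1.085∠-90.5° A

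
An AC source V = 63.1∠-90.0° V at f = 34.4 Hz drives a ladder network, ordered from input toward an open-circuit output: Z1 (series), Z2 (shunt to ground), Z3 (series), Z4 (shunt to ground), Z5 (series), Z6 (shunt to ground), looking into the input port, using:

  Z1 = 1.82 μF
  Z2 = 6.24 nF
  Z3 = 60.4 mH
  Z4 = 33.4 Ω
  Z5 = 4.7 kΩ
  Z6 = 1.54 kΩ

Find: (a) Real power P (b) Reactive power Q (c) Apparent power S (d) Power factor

Step 1 — Angular frequency: ω = 2π·f = 2π·34.4 = 216.1 rad/s.
Step 2 — Component impedances:
  Z1: Z = 1/(jωC) = -j/(ω·C) = 0 - j2542 Ω
  Z2: Z = 1/(jωC) = -j/(ω·C) = 0 - j7.414e+05 Ω
  Z3: Z = jωL = j·216.1·0.0604 = 0 + j13.05 Ω
  Z4: Z = R = 33.4 Ω
  Z5: Z = R = 4700 Ω
  Z6: Z = R = 1540 Ω
Step 3 — Ladder network (open output): work backward from the far end, alternating series and parallel combinations. Z_in = 33.22 - j2529 Ω = 2529∠-89.2° Ω.
Step 4 — Source phasor: V = 63.1∠-90.0° V = 0 - j63.1 V.
Step 5 — Current: I = V / Z = 0.02495 - j0.0003277 A = 0.02495∠-0.8° A.
Step 6 — Complex power: S = V·I* = 0.02068 - j1.574 VA.
Step 7 — Real power: P = Re(S) = 0.02068 W.
Step 8 — Reactive power: Q = Im(S) = -1.574 VAR.
Step 9 — Apparent power: |S| = 1.574 VA.
Step 10 — Power factor: PF = P/|S| = 0.01314 (leading).

(a) P = 0.02068 W  (b) Q = -1.574 VAR  (c) S = 1.574 VA  (d) PF = 0.01314 (leading)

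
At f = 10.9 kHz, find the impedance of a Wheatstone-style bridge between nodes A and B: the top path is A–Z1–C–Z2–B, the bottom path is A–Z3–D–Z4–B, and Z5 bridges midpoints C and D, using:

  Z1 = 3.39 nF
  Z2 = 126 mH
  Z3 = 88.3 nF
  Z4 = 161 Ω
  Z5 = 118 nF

Step 1 — Angular frequency: ω = 2π·f = 2π·1.09e+04 = 6.849e+04 rad/s.
Step 2 — Component impedances:
  Z1: Z = 1/(jωC) = -j/(ω·C) = 0 - j4307 Ω
  Z2: Z = jωL = j·6.849e+04·0.126 = 0 + j8629 Ω
  Z3: Z = 1/(jωC) = -j/(ω·C) = 0 - j165.4 Ω
  Z4: Z = R = 161 Ω
  Z5: Z = 1/(jωC) = -j/(ω·C) = 0 - j123.7 Ω
Step 3 — Bridge requires nodal analysis (the Z5 bridge couples midpoints C and D, so the two paths cannot be reduced to a simple series/parallel combination). Setting node B to ground and injecting 1 A at node A, the 3-node admittance system at A, C, D solves to V_A = Z_AB = 161.1 - j156.4 Ω = 224.5∠-44.1° Ω.

Z = 161.1 - j156.4 Ω = 224.5∠-44.1° Ω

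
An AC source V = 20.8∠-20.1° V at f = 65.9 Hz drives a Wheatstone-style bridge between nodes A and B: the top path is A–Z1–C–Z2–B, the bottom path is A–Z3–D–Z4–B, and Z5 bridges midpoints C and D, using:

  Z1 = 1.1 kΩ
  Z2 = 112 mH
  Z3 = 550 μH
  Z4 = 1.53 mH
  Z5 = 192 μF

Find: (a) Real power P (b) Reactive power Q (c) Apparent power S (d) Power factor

Step 1 — Angular frequency: ω = 2π·f = 2π·65.9 = 414.1 rad/s.
Step 2 — Component impedances:
  Z1: Z = R = 1100 Ω
  Z2: Z = jωL = j·414.1·0.112 = 0 + j46.37 Ω
  Z3: Z = jωL = j·414.1·0.00055 = 0 + j0.2277 Ω
  Z4: Z = jωL = j·414.1·0.00153 = 0 + j0.6335 Ω
  Z5: Z = 1/(jωC) = -j/(ω·C) = 0 - j12.58 Ω
Step 3 — Bridge requires nodal analysis (the Z5 bridge couples midpoints C and D, so the two paths cannot be reduced to a simple series/parallel combination). Setting node B to ground and injecting 1 A at node A, the 3-node admittance system at A, C, D solves to V_A = Z_AB = 1.254e-08 + j0.8496 Ω = 0.8496∠90.0° Ω.
Step 4 — Source phasor: V = 20.8∠-20.1° V = 19.53 - j7.148 V.
Step 5 — Current: I = V / Z = -8.414 - j22.99 A = 24.48∠-110.1° A.
Step 6 — Complex power: S = V·I* = 7.519e-06 + j509.2 VA.
Step 7 — Real power: P = Re(S) = 7.519e-06 W.
Step 8 — Reactive power: Q = Im(S) = 509.2 VAR.
Step 9 — Apparent power: |S| = 509.2 VA.
Step 10 — Power factor: PF = P/|S| = 1.476e-08 (lagging).

(a) P = 7.519e-06 W  (b) Q = 509.2 VAR  (c) S = 509.2 VA  (d) PF = 1.476e-08 (lagging)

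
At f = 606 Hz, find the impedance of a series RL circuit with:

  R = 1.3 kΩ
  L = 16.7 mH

Step 1 — Angular frequency: ω = 2π·f = 2π·606 = 3808 rad/s.
Step 2 — Component impedances:
  R: Z = R = 1300 Ω
  L: Z = jωL = j·3808·0.0167 = 0 + j63.59 Ω
Step 3 — Series combination: Z_total = R + L = 1300 + j63.59 Ω = 1302∠2.8° Ω.

Z = 1300 + j63.59 Ω = 1302∠2.8° Ω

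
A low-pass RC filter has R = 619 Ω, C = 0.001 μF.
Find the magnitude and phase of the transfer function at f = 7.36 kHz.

Step 1 — Angular frequency: ω = 2π·7360 = 4.624e+04 rad/s.
Step 2 — Transfer function: H(jω) = 1/(1 + jωRC).
Step 3 — Denominator: 1 + jωRC = 1 + j·4.624e+04·619·1e-09 = 1 + j0.02863.
Step 4 — H = 0.9992 - j0.0286.
Step 5 — Magnitude: |H| = 0.9996 (-0.0 dB); phase: φ = -1.6°.

|H| = 0.9996 (-0.0 dB), φ = -1.6°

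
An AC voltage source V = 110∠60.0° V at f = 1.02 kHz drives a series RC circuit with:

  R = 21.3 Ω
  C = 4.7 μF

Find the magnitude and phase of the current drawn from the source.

Step 1 — Angular frequency: ω = 2π·f = 2π·1020 = 6409 rad/s.
Step 2 — Component impedances:
  R: Z = R = 21.3 Ω
  C: Z = 1/(jωC) = -j/(ω·C) = 0 - j33.2 Ω
Step 3 — Series combination: Z_total = R + C = 21.3 - j33.2 Ω = 39.44∠-57.3° Ω.
Step 4 — Source phasor: V = 110∠60.0° V = 55 + j95.26 V.
Step 5 — Ohm's law: I = V / Z_total = (55 + j95.26) / (21.3 - j33.2) = -1.28 + j2.478 A.
Step 6 — Convert to polar: |I| = 2.789 A, ∠I = 117.3°.

I = 2.789∠117.3° A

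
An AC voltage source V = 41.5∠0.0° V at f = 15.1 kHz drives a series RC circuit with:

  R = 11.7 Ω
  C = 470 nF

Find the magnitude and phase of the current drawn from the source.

Step 1 — Angular frequency: ω = 2π·f = 2π·1.51e+04 = 9.488e+04 rad/s.
Step 2 — Component impedances:
  R: Z = R = 11.7 Ω
  C: Z = 1/(jωC) = -j/(ω·C) = 0 - j22.43 Ω
Step 3 — Series combination: Z_total = R + C = 11.7 - j22.43 Ω = 25.29∠-62.4° Ω.
Step 4 — Source phasor: V = 41.5∠0.0° V = 41.5 V.
Step 5 — Ohm's law: I = V / Z_total = (41.5) / (11.7 - j22.43) = 0.7589 + j1.455 A.
Step 6 — Convert to polar: |I| = 1.641 A, ∠I = 62.4°.

I = 1.641∠62.4° A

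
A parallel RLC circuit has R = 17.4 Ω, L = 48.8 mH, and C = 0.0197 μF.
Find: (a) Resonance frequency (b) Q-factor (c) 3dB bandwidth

Step 1 — Resonance: ω₀ = 1/√(LC) = 1/√(0.0488·1.97e-08) = 3.225e+04 rad/s.
Step 2 — f₀ = ω₀/(2π) = 5133 Hz.
Step 3 — Parallel Q: Q = R/(ω₀L) = 17.4/(3.225e+04·0.0488) = 0.01106.
Step 4 — Bandwidth: Δω = ω₀/Q = 2.917e+06 rad/s; BW = Δω/(2π) = 4.643e+05 Hz.

(a) f₀ = 5133 Hz  (b) Q = 0.01106  (c) BW = 4.643e+05 Hz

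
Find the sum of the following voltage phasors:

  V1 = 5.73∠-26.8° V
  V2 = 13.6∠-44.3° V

Step 1 — Convert each phasor to rectangular form:
  V1 = 5.73·(cos(-26.8°) + j·sin(-26.8°)) = 5.115 - j2.584 V
  V2 = 13.6·(cos(-44.3°) + j·sin(-44.3°)) = 9.733 - j9.498 V
Step 2 — Sum components: V_total = 14.85 - j12.08 V.
Step 3 — Convert to polar: |V_total| = 19.14 V, ∠V_total = -39.1°.

V_total = 19.14∠-39.1° V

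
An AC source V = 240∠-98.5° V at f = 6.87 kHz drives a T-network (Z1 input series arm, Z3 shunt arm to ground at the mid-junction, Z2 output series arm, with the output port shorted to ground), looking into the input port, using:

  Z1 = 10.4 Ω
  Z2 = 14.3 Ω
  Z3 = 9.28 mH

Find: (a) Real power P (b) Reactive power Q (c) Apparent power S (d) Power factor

Step 1 — Angular frequency: ω = 2π·f = 2π·6870 = 4.317e+04 rad/s.
Step 2 — Component impedances:
  Z1: Z = R = 10.4 Ω
  Z2: Z = R = 14.3 Ω
  Z3: Z = jωL = j·4.317e+04·0.00928 = 0 + j400.6 Ω
Step 3 — With the output port shorted to ground, the output series arm Z2 runs from the junction to ground; the shunt arm Z3 also runs from the junction to ground. They appear in parallel: Z3 || Z2 = 14.28 + j0.5098 Ω.
Step 4 — Series with input arm Z1: Z_in = Z1 + (Z3 || Z2) = 24.68 + j0.5098 Ω = 24.69∠1.2° Ω.
Step 5 — Source phasor: V = 240∠-98.5° V = -35.47 - j237.4 V.
Step 6 — Current: I = V / Z = -1.635 - j9.583 A = 9.722∠-99.7° A.
Step 7 — Complex power: S = V·I* = 2333 + j48.19 VA.
Step 8 — Real power: P = Re(S) = 2333 W.
Step 9 — Reactive power: Q = Im(S) = 48.19 VAR.
Step 10 — Apparent power: |S| = 2333 VA.
Step 11 — Power factor: PF = P/|S| = 0.9998 (lagging).

(a) P = 2333 W  (b) Q = 48.19 VAR  (c) S = 2333 VA  (d) PF = 0.9998 (lagging)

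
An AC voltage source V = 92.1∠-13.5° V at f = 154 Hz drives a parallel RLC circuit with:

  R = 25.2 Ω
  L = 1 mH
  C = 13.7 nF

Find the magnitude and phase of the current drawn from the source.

Step 1 — Angular frequency: ω = 2π·f = 2π·154 = 967.6 rad/s.
Step 2 — Component impedances:
  R: Z = R = 25.2 Ω
  L: Z = jωL = j·967.6·0.001 = 0 + j0.9676 Ω
  C: Z = 1/(jωC) = -j/(ω·C) = 0 - j7.544e+04 Ω
Step 3 — Parallel combination: 1/Z_total = 1/R + 1/L + 1/C; Z_total = 0.0371 + j0.9662 Ω = 0.9669∠87.8° Ω.
Step 4 — Source phasor: V = 92.1∠-13.5° V = 89.56 - j21.5 V.
Step 5 — Ohm's law: I = V / Z_total = (89.56 - j21.5) / (0.0371 + j0.9662) = -18.67 - j93.41 A.
Step 6 — Convert to polar: |I| = 95.25 A, ∠I = -101.3°.

I = 95.25∠-101.3° A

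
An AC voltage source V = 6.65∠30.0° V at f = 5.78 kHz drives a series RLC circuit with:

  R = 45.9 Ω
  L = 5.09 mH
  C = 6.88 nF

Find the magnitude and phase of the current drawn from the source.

Step 1 — Angular frequency: ω = 2π·f = 2π·5780 = 3.632e+04 rad/s.
Step 2 — Component impedances:
  R: Z = R = 45.9 Ω
  L: Z = jωL = j·3.632e+04·0.00509 = 0 + j184.9 Ω
  C: Z = 1/(jωC) = -j/(ω·C) = 0 - j4002 Ω
Step 3 — Series combination: Z_total = R + L + C = 45.9 - j3817 Ω = 3818∠-89.3° Ω.
Step 4 — Source phasor: V = 6.65∠30.0° V = 5.759 + j3.325 V.
Step 5 — Ohm's law: I = V / Z_total = (5.759 + j3.325) / (45.9 - j3817) = -0.0008528 + j0.001519 A.
Step 6 — Convert to polar: |I| = 0.001742 A, ∠I = 119.3°.

I = 0.001742∠119.3° A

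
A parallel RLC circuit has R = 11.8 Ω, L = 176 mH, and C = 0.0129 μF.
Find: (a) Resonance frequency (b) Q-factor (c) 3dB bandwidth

Step 1 — Resonance: ω₀ = 1/√(LC) = 1/√(0.176·1.29e-08) = 2.099e+04 rad/s.
Step 2 — f₀ = ω₀/(2π) = 3340 Hz.
Step 3 — Parallel Q: Q = R/(ω₀L) = 11.8/(2.099e+04·0.176) = 0.003195.
Step 4 — Bandwidth: Δω = ω₀/Q = 6.569e+06 rad/s; BW = Δω/(2π) = 1.046e+06 Hz.

(a) f₀ = 3340 Hz  (b) Q = 0.003195  (c) BW = 1.046e+06 Hz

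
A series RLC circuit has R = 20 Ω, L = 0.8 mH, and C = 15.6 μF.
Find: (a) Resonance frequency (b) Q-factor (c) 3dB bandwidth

Step 1 — Resonance condition Im(Z)=0 gives ω₀ = 1/√(LC).
Step 2 — ω₀ = 1/√(0.0008·1.56e-05) = 8951 rad/s.
Step 3 — f₀ = ω₀/(2π) = 1425 Hz.
Step 4 — Series Q: Q = ω₀L/R = 8951·0.0008/20 = 0.3581.
Step 5 — 3dB bandwidth: Δω = ω₀/Q = 2.5e+04 rad/s; BW = Δω/(2π) = 3979 Hz.

(a) f₀ = 1425 Hz  (b) Q = 0.3581  (c) BW = 3979 Hz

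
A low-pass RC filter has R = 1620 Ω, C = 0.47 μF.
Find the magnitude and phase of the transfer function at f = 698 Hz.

Step 1 — Angular frequency: ω = 2π·698 = 4386 rad/s.
Step 2 — Transfer function: H(jω) = 1/(1 + jωRC).
Step 3 — Denominator: 1 + jωRC = 1 + j·4386·1620·4.7e-07 = 1 + j3.339.
Step 4 — H = 0.0823 - j0.2748.
Step 5 — Magnitude: |H| = 0.2869 (-10.8 dB); phase: φ = -73.3°.

|H| = 0.2869 (-10.8 dB), φ = -73.3°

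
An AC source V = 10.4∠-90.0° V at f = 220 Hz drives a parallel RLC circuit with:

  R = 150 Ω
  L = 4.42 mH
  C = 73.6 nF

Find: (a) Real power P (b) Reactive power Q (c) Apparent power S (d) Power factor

Step 1 — Angular frequency: ω = 2π·f = 2π·220 = 1382 rad/s.
Step 2 — Component impedances:
  R: Z = R = 150 Ω
  L: Z = jωL = j·1382·0.00442 = 0 + j6.11 Ω
  C: Z = 1/(jωC) = -j/(ω·C) = 0 - j9829 Ω
Step 3 — Parallel combination: 1/Z_total = 1/R + 1/L + 1/C; Z_total = 0.2488 + j6.103 Ω = 6.108∠87.7° Ω.
Step 4 — Source phasor: V = 10.4∠-90.0° V = 0 - j10.4 V.
Step 5 — Current: I = V / Z = -1.701 - j0.06933 A = 1.703∠-177.7° A.
Step 6 — Complex power: S = V·I* = 0.7211 + j17.69 VA.
Step 7 — Real power: P = Re(S) = 0.7211 W.
Step 8 — Reactive power: Q = Im(S) = 17.69 VAR.
Step 9 — Apparent power: |S| = 17.71 VA.
Step 10 — Power factor: PF = P/|S| = 0.04072 (lagging).

(a) P = 0.7211 W  (b) Q = 17.69 VAR  (c) S = 17.71 VA  (d) PF = 0.04072 (lagging)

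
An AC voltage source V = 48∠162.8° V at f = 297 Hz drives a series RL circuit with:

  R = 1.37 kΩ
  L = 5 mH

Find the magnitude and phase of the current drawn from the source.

Step 1 — Angular frequency: ω = 2π·f = 2π·297 = 1866 rad/s.
Step 2 — Component impedances:
  R: Z = R = 1370 Ω
  L: Z = jωL = j·1866·0.005 = 0 + j9.331 Ω
Step 3 — Series combination: Z_total = R + L = 1370 + j9.331 Ω = 1370∠0.4° Ω.
Step 4 — Source phasor: V = 48∠162.8° V = -45.85 + j14.19 V.
Step 5 — Ohm's law: I = V / Z_total = (-45.85 + j14.19) / (1370 + j9.331) = -0.0334 + j0.01059 A.
Step 6 — Convert to polar: |I| = 0.03504 A, ∠I = 162.4°.

I = 0.03504∠162.4° A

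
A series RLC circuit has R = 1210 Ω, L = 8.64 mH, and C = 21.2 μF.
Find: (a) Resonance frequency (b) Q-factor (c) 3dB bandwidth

Step 1 — Resonance: ω₀ = 1/√(LC) = 1/√(0.00864·2.12e-05) = 2337 rad/s.
Step 2 — f₀ = ω₀/(2π) = 371.9 Hz.
Step 3 — Series Q: Q = ω₀L/R = 2337·0.00864/1210 = 0.01668.
Step 4 — Bandwidth: Δω = ω₀/Q = 1.4e+05 rad/s; BW = Δω/(2π) = 2.229e+04 Hz.

(a) f₀ = 371.9 Hz  (b) Q = 0.01668  (c) BW = 2.229e+04 Hz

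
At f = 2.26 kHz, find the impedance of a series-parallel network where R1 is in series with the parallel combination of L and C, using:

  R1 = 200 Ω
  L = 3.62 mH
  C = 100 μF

Step 1 — Angular frequency: ω = 2π·f = 2π·2260 = 1.42e+04 rad/s.
Step 2 — Component impedances:
  R1: Z = R = 200 Ω
  L: Z = jωL = j·1.42e+04·0.00362 = 0 + j51.4 Ω
  C: Z = 1/(jωC) = -j/(ω·C) = 0 - j0.7042 Ω
Step 3 — Parallel branch: L || C = 1/(1/L + 1/C) = 0 - j0.714 Ω.
Step 4 — Series with R1: Z_total = R1 + (L || C) = 200 - j0.714 Ω = 200∠-0.2° Ω.

Z = 200 - j0.714 Ω = 200∠-0.2° Ω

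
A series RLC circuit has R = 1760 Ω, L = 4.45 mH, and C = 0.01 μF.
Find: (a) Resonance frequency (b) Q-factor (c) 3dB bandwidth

Step 1 — Resonance condition Im(Z)=0 gives ω₀ = 1/√(LC).
Step 2 — ω₀ = 1/√(0.00445·1e-08) = 1.499e+05 rad/s.
Step 3 — f₀ = ω₀/(2π) = 2.386e+04 Hz.
Step 4 — Series Q: Q = ω₀L/R = 1.499e+05·0.00445/1760 = 0.379.
Step 5 — 3dB bandwidth: Δω = ω₀/Q = 3.955e+05 rad/s; BW = Δω/(2π) = 6.295e+04 Hz.

(a) f₀ = 2.386e+04 Hz  (b) Q = 0.379  (c) BW = 6.295e+04 Hz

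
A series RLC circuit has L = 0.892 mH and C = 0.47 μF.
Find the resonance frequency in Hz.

Step 1 — Resonance condition Im(Z)=0 gives ω₀ = 1/√(LC).
Step 2 — ω₀ = 1/√(0.000892·4.7e-07) = 4.884e+04 rad/s.
Step 3 — f₀ = ω₀/(2π) = 7773 Hz.

f₀ = 7773 Hz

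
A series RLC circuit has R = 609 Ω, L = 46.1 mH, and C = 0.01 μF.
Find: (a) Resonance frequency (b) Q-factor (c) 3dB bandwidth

Step 1 — Resonance: ω₀ = 1/√(LC) = 1/√(0.0461·1e-08) = 4.657e+04 rad/s.
Step 2 — f₀ = ω₀/(2π) = 7413 Hz.
Step 3 — Series Q: Q = ω₀L/R = 4.657e+04·0.0461/609 = 3.526.
Step 4 — Bandwidth: Δω = ω₀/Q = 1.321e+04 rad/s; BW = Δω/(2π) = 2103 Hz.

(a) f₀ = 7413 Hz  (b) Q = 3.526  (c) BW = 2103 Hz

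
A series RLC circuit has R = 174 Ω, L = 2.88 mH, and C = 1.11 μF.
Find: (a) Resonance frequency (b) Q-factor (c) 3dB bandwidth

Step 1 — Resonance: ω₀ = 1/√(LC) = 1/√(0.00288·1.11e-06) = 1.769e+04 rad/s.
Step 2 — f₀ = ω₀/(2π) = 2815 Hz.
Step 3 — Series Q: Q = ω₀L/R = 1.769e+04·0.00288/174 = 0.2927.
Step 4 — Bandwidth: Δω = ω₀/Q = 6.042e+04 rad/s; BW = Δω/(2π) = 9616 Hz.

(a) f₀ = 2815 Hz  (b) Q = 0.2927  (c) BW = 9616 Hz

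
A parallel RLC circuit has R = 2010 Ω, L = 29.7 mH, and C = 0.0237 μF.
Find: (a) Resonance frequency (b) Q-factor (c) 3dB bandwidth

Step 1 — Resonance: ω₀ = 1/√(LC) = 1/√(0.0297·2.37e-08) = 3.769e+04 rad/s.
Step 2 — f₀ = ω₀/(2π) = 5999 Hz.
Step 3 — Parallel Q: Q = R/(ω₀L) = 2010/(3.769e+04·0.0297) = 1.796.
Step 4 — Bandwidth: Δω = ω₀/Q = 2.099e+04 rad/s; BW = Δω/(2π) = 3341 Hz.

(a) f₀ = 5999 Hz  (b) Q = 1.796  (c) BW = 3341 Hz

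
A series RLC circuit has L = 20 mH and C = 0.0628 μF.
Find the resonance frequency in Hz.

Step 1 — Resonance condition Im(Z)=0 gives ω₀ = 1/√(LC).
Step 2 — ω₀ = 1/√(0.02·6.28e-08) = 2.822e+04 rad/s.
Step 3 — f₀ = ω₀/(2π) = 4491 Hz.

f₀ = 4491 Hz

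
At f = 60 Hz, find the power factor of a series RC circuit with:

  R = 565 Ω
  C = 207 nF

Step 1 — Angular frequency: ω = 2π·f = 2π·60 = 377 rad/s.
Step 2 — Component impedances:
  R: Z = R = 565 Ω
  C: Z = 1/(jωC) = -j/(ω·C) = 0 - j1.281e+04 Ω
Step 3 — Series combination: Z_total = R + C = 565 - j1.281e+04 Ω = 1.283e+04∠-87.5° Ω.
Step 4 — Power factor: PF = cos(φ) = Re(Z)/|Z| = 565/12827 = 0.04405.
Step 5 — Type: Im(Z) = -1.281e+04 ⇒ leading (phase φ = -87.5°).

PF = 0.04405 (leading, φ = -87.5°)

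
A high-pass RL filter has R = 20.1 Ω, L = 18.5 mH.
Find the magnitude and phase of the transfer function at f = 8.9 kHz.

Step 1 — Angular frequency: ω = 2π·8900 = 5.592e+04 rad/s.
Step 2 — Transfer function: H(jω) = jωL/(R + jωL).
Step 3 — Numerator jωL = j·1035; denominator R + jωL = 20.1 + j1035.
Step 4 — H = 0.9996 + j0.01942.
Step 5 — Magnitude: |H| = 0.9998 (-0.0 dB); phase: φ = 1.1°.

|H| = 0.9998 (-0.0 dB), φ = 1.1°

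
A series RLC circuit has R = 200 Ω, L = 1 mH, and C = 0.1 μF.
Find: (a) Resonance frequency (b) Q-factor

Step 1 — Resonance condition Im(Z)=0 gives ω₀ = 1/√(LC).
Step 2 — ω₀ = 1/√(0.001·1e-07) = 1e+05 rad/s.
Step 3 — f₀ = ω₀/(2π) = 1.592e+04 Hz.
Step 4 — Series Q: Q = ω₀L/R = 1e+05·0.001/200 = 0.5.

(a) f₀ = 1.592e+04 Hz  (b) Q = 0.5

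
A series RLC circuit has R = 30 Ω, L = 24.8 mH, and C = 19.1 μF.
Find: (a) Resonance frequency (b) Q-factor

Step 1 — Resonance condition Im(Z)=0 gives ω₀ = 1/√(LC).
Step 2 — ω₀ = 1/√(0.0248·1.91e-05) = 1453 rad/s.
Step 3 — f₀ = ω₀/(2π) = 231.2 Hz.
Step 4 — Series Q: Q = ω₀L/R = 1453·0.0248/30 = 1.201.

(a) f₀ = 231.2 Hz  (b) Q = 1.201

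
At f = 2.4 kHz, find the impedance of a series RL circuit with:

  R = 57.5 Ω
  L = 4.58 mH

Step 1 — Angular frequency: ω = 2π·f = 2π·2400 = 1.508e+04 rad/s.
Step 2 — Component impedances:
  R: Z = R = 57.5 Ω
  L: Z = jωL = j·1.508e+04·0.00458 = 0 + j69.06 Ω
Step 3 — Series combination: Z_total = R + L = 57.5 + j69.06 Ω = 89.87∠50.2° Ω.

Z = 57.5 + j69.06 Ω = 89.87∠50.2° Ω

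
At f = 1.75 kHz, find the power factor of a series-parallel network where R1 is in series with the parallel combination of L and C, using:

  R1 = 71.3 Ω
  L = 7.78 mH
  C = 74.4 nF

Step 1 — Angular frequency: ω = 2π·f = 2π·1750 = 1.1e+04 rad/s.
Step 2 — Component impedances:
  R1: Z = R = 71.3 Ω
  L: Z = jωL = j·1.1e+04·0.00778 = 0 + j85.55 Ω
  C: Z = 1/(jωC) = -j/(ω·C) = 0 - j1222 Ω
Step 3 — Parallel branch: L || C = 1/(1/L + 1/C) = 0 + j91.98 Ω.
Step 4 — Series with R1: Z_total = R1 + (L || C) = 71.3 + j91.98 Ω = 116.4∠52.2° Ω.
Step 5 — Power factor: PF = cos(φ) = Re(Z)/|Z| = 71.3/116.38 = 0.6126.
Step 6 — Type: Im(Z) = 91.98 ⇒ lagging (phase φ = 52.2°).

PF = 0.6126 (lagging, φ = 52.2°)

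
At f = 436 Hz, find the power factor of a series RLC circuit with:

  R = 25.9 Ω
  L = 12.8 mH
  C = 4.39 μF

Step 1 — Angular frequency: ω = 2π·f = 2π·436 = 2739 rad/s.
Step 2 — Component impedances:
  R: Z = R = 25.9 Ω
  L: Z = jωL = j·2739·0.0128 = 0 + j35.07 Ω
  C: Z = 1/(jωC) = -j/(ω·C) = 0 - j83.15 Ω
Step 3 — Series combination: Z_total = R + L + C = 25.9 - j48.09 Ω = 54.62∠-61.7° Ω.
Step 4 — Power factor: PF = cos(φ) = Re(Z)/|Z| = 25.9/54.62 = 0.4742.
Step 5 — Type: Im(Z) = -48.09 ⇒ leading (phase φ = -61.7°).

PF = 0.4742 (leading, φ = -61.7°)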